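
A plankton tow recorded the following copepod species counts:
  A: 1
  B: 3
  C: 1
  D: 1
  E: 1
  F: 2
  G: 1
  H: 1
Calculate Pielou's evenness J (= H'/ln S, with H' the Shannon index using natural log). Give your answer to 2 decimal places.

0.95

Total N = 1+3+1+1+1+2+1+1 = 11, so the proportions are 0.0909, 0.2727, 0.0909, 0.0909, 0.0909, 0.1818, 0.0909, 0.0909 (working shown to 4 dp, full precision carried).
H' = −Σ pᵢ ln pᵢ = −((-0.2180) + (-0.3543) + (-0.2180) + (-0.2180) + (-0.2180) + (-0.3100) + (-0.2180) + (-0.2180)) = 1.9722.
With S = 8 species, ln S = 2.0794, so J = 1.9722/2.0794 = 0.9485, i.e. 0.95 to 2 decimal places.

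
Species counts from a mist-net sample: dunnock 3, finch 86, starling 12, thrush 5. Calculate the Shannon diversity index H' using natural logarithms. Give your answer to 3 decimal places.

0.661

Total N = 3+86+12+5 = 106, so the proportions are 0.0283, 0.81132, 0.11321, 0.04717 (working shown to 5 dp, full precision carried).
Each pᵢ ln pᵢ term: 0.0283×(-3.56483)=-0.10089, 0.81132×(-0.20909)=-0.16964, 0.11321×(-2.17853)=-0.24663, 0.04717×(-3.05400)=-0.14406.
Sum = -0.66121, so H' = 0.661.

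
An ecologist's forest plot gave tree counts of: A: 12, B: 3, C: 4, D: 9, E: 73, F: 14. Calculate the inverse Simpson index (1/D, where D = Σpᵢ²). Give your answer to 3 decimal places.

2.290

Total N = 12+3+4+9+73+14 = 115, so the proportions are 0.104348, 0.026087, 0.034783, 0.078261, 0.634783, 0.121739 (working shown to 6 dp, full precision carried).
D = 0.104348² + 0.026087² + 0.034783² + 0.078261² + 0.634783² + 0.121739² = 0.010888 + 0.000681 + 0.001210 + 0.006125 + 0.402949 + 0.014820 = 0.436673.
So 1/D = 2.29004, i.e. 2.290 to 3 decimal places.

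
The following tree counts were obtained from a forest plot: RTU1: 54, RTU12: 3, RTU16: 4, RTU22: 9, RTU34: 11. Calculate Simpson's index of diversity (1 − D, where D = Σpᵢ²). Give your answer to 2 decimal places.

Total N = 54+3+4+9+11 = 81, so the proportions are 0.6667, 0.037, 0.0494, 0.1111, 0.1358 (working shown to 4 dp, full precision carried).
D = 0.6667² + 0.037² + 0.0494² + 0.1111² + 0.1358² = 0.4444 + 0.0014 + 0.0024 + 0.0123 + 0.0184 = 0.4790.
So 1 − D = 0.5210, i.e. 0.52 to 2 decimal places.

0.52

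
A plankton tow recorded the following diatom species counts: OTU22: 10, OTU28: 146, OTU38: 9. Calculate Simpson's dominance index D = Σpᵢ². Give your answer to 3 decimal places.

0.790

Total N = 10+146+9 = 165, so the proportions are 0.06061, 0.88485, 0.05455 (working shown to 5 dp, full precision carried).
D = 0.06061² + 0.88485² + 0.05455² = 0.00367 + 0.78296 + 0.00298 = 0.78961.
To 3 decimal places, D = 0.790.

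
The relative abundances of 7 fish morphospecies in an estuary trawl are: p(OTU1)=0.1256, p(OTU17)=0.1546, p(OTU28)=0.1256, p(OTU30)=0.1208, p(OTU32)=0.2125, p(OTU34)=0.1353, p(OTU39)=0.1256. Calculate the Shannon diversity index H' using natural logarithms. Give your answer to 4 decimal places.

1.9254

Each pᵢ ln pᵢ term (working shown to 6 dp, full precision carried): 0.1256×(-2.074653)=-0.260576, 0.1546×(-1.866914)=-0.288625, 0.1256×(-2.074653)=-0.260576, 0.1208×(-2.113619)=-0.255325, 0.2125×(-1.548813)=-0.329123, 0.1353×(-2.000261)=-0.270635, 0.1256×(-2.074653)=-0.260576.
Sum = -1.925437, so H' = 1.9254.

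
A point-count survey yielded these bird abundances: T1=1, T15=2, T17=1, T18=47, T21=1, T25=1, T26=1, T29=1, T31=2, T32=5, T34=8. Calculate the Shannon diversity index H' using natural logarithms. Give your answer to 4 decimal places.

Total N = 1+2+1+47+1+1+1+1+2+5+8 = 70, so the proportions are 0.014286, 0.028571, 0.014286, 0.671429, 0.014286, 0.014286, 0.014286, 0.014286, 0.028571, 0.071429, 0.114286 (working shown to 6 dp, full precision carried).
Each pᵢ ln pᵢ term: 0.014286×(-4.248495)=-0.060693, 0.028571×(-3.555348)=-0.101581, 0.014286×(-4.248495)=-0.060693, 0.671429×(-0.398348)=-0.267462, 0.014286×(-4.248495)=-0.060693, 0.014286×(-4.248495)=-0.060693, 0.014286×(-4.248495)=-0.060693, 0.014286×(-4.248495)=-0.060693, 0.028571×(-3.555348)=-0.101581, 0.071429×(-2.639057)=-0.188504, 0.114286×(-2.169054)=-0.247892.
Sum = -1.271177, so H' = 1.2712.

1.2712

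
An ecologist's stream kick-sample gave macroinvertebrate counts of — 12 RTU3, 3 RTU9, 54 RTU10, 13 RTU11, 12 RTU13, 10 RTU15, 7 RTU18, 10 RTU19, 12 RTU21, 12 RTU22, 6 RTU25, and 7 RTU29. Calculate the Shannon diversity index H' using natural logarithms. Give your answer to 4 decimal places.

2.1805

Total N = 12+3+54+13+12+10+7+10+12+12+6+7 = 158, so the proportions are 0.075949, 0.018987, 0.341772, 0.082278, 0.075949, 0.063291, 0.044304, 0.063291, 0.075949, 0.075949, 0.037975, 0.044304 (working shown to 6 dp, full precision carried).
Each pᵢ ln pᵢ term: 0.075949×(-2.577688)=-0.195774, 0.018987×(-3.963983)=-0.075265, 0.341772×(-1.073611)=-0.366930, 0.082278×(-2.497646)=-0.205502, 0.075949×(-2.577688)=-0.195774, 0.063291×(-2.760010)=-0.174684, 0.044304×(-3.116685)=-0.138081, 0.063291×(-2.760010)=-0.174684, 0.075949×(-2.577688)=-0.195774, 0.075949×(-2.577688)=-0.195774, 0.037975×(-3.270836)=-0.124209, 0.044304×(-3.116685)=-0.138081.
Sum = -2.180533, so H' = 2.1805.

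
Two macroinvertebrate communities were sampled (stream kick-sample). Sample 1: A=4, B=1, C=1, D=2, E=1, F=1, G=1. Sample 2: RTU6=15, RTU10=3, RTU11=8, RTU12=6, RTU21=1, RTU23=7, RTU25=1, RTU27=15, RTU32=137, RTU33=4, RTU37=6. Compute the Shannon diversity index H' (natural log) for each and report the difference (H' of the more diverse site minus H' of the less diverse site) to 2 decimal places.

0.47

Sample 1: N=11, proportions 0.3636, 0.0909, 0.0909, 0.1818, 0.0909, 0.0909, 0.0909, giving H' = 1.7678 (working shown to 4 dp, full precision carried).
Sample 2: N=203, proportions 0.0739, 0.0148, 0.0394, 0.0296, 0.0049, 0.0345, 0.0049, 0.0739, 0.6749, 0.0197, 0.0296, giving H' = 1.2941.
Difference = |1.7678 − 1.2941| = 0.4737, i.e. 0.47 to 2 decimal places.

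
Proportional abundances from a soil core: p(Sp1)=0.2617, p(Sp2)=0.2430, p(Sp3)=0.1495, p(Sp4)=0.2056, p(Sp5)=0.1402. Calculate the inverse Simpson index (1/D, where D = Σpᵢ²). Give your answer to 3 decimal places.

D = 0.2617² + 0.243² + 0.1495² + 0.2056² + 0.1402² = 0.0684869 + 0.0590490 + 0.0223502 + 0.0422714 + 0.0196560 = 0.2118135 (working shown to 7 dp, full precision carried).
So 1/D = 4.72113, i.e. 4.721 to 3 decimal places.

4.721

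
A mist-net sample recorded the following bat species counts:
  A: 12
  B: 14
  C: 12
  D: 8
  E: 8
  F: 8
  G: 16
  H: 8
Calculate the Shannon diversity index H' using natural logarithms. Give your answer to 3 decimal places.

Total N = 12+14+12+8+8+8+16+8 = 86, so the proportions are 0.13953, 0.16279, 0.13953, 0.09302, 0.09302, 0.09302, 0.18605, 0.09302 (working shown to 5 dp, full precision carried).
Each pᵢ ln pᵢ term: 0.13953×(-1.96944)=-0.27481, 0.16279×(-1.81529)=-0.29551, 0.13953×(-1.96944)=-0.27481, 0.09302×(-2.37491)=-0.22092, 0.09302×(-2.37491)=-0.22092, 0.09302×(-2.37491)=-0.22092, 0.18605×(-1.68176)=-0.31289, 0.09302×(-2.37491)=-0.22092.
Sum = -2.04169, so H' = 2.042.

2.042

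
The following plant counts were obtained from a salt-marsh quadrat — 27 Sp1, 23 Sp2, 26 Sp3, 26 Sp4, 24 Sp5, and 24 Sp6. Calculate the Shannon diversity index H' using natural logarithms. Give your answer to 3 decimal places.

1.790

Total N = 27+23+26+26+24+24 = 150, so the proportions are 0.18, 0.15333, 0.17333, 0.17333, 0.16, 0.16 (working shown to 5 dp, full precision carried).
Each pᵢ ln pᵢ term: 0.18×(-1.71480)=-0.30866, 0.15333×(-1.87514)=-0.28752, 0.17333×(-1.75254)=-0.30377, 0.17333×(-1.75254)=-0.30377, 0.16×(-1.83258)=-0.29321, 0.16×(-1.83258)=-0.29321.
Sum = -1.79016, so H' = 1.790.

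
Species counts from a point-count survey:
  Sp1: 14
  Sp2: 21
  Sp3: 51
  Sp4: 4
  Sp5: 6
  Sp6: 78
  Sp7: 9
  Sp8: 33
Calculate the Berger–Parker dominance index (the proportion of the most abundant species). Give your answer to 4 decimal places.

0.3611

Total N = 14+21+51+4+6+78+9+33 = 216, so the proportions are 0.064815, 0.097222, 0.236111, 0.018519, 0.027778, 0.361111, 0.041667, 0.152778 (working shown to 6 dp, full precision carried).
The largest proportion is 0.361111, i.e. d = 0.3611 to 4 decimal places.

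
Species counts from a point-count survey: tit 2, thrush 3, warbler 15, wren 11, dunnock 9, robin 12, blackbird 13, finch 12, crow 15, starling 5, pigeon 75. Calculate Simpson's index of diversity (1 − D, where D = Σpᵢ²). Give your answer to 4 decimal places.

Total N = 2+3+15+11+9+12+13+12+15+5+75 = 172, so the proportions are 0.011628, 0.017442, 0.087209, 0.063953, 0.052326, 0.069767, 0.075581, 0.069767, 0.087209, 0.02907, 0.436047 (working shown to 6 dp, full precision carried).
D = 0.011628² + 0.017442² + 0.087209² + 0.063953² + 0.052326² + 0.069767² + 0.075581² + 0.069767² + 0.087209² + 0.02907² + 0.436047² = 0.000135 + 0.000304 + 0.007605 + 0.004090 + 0.002738 + 0.004867 + 0.005713 + 0.004867 + 0.007605 + 0.000845 + 0.190137 = 0.228908.
So 1 − D = 0.771092, i.e. 0.7711 to 4 decimal places.

0.7711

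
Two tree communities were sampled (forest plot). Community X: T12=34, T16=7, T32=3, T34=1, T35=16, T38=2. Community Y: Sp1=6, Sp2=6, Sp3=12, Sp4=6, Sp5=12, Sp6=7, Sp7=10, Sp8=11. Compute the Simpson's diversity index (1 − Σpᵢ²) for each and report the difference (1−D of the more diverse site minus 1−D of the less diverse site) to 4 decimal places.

Community X: N=63, proportions 0.539683, 0.111111, 0.047619, 0.015873, 0.253968, 0.031746, giving 1−D = 0.628370 (working shown to 6 dp, full precision carried).
Community Y: N=70, proportions 0.085714, 0.085714, 0.171429, 0.085714, 0.171429, 0.1, 0.142857, 0.157143, giving 1−D = 0.864082.
Difference = |0.628370 − 0.864082| = 0.235712, i.e. 0.2357 to 4 decimal places.

0.2357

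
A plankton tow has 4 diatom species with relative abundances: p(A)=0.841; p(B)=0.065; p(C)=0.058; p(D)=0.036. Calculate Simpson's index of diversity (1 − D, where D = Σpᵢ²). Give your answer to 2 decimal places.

0.28

D = 0.841² + 0.065² + 0.058² + 0.036² = 0.7073 + 0.0042 + 0.0034 + 0.0013 = 0.7162 (working shown to 4 dp, full precision carried).
So 1 − D = 0.2838, i.e. 0.28 to 2 decimal places.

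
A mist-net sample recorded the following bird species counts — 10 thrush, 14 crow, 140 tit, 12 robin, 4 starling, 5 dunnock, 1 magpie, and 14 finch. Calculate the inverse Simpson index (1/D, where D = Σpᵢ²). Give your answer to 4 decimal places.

1.9726

Total N = 10+14+140+12+4+5+1+14 = 200, so the proportions are 0.05, 0.07, 0.7, 0.06, 0.02, 0.025, 0.005, 0.07 (working shown to 7 dp, full precision carried).
D = 0.05² + 0.07² + 0.7² + 0.06² + 0.02² + 0.025² + 0.005² + 0.07² = 0.0025000 + 0.0049000 + 0.4900000 + 0.0036000 + 0.0004000 + 0.0006250 + 0.0000250 + 0.0049000 = 0.5069500.
So 1/D = 1.972581, i.e. 1.9726 to 4 decimal places.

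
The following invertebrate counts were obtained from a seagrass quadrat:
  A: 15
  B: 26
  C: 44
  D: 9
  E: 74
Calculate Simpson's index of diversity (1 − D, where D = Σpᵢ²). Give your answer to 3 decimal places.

0.703

Total N = 15+26+44+9+74 = 168, so the proportions are 0.08929, 0.15476, 0.2619, 0.05357, 0.44048 (working shown to 5 dp, full precision carried).
D = 0.08929² + 0.15476² + 0.2619² + 0.05357² + 0.44048² = 0.00797 + 0.02395 + 0.06859 + 0.00287 + 0.19402 = 0.29741.
So 1 − D = 0.70259, i.e. 0.703 to 3 decimal places.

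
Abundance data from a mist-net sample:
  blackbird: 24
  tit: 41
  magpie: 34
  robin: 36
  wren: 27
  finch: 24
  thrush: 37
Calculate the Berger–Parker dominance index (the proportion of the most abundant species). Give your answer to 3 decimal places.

Total N = 24+41+34+36+27+24+37 = 223, so the proportions are 0.10762, 0.18386, 0.15247, 0.16143, 0.12108, 0.10762, 0.16592 (working shown to 5 dp, full precision carried).
The largest proportion is 0.18386, i.e. d = 0.184 to 3 decimal places.

0.184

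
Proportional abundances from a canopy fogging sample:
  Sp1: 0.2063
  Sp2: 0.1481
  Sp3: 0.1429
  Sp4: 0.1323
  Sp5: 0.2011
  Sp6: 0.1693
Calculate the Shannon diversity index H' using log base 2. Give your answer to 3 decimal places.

Each pᵢ log₂ pᵢ term (working shown to 5 dp, full precision carried): 0.2063×(-2.27718)=-0.46978, 0.1481×(-2.75536)=-0.40807, 0.1429×(-2.80692)=-0.40111, 0.1323×(-2.91812)=-0.38607, 0.2011×(-2.31402)=-0.46535, 0.1693×(-2.56235)=-0.43381.
Sum = -2.56418, so H' = 2.564.

2.564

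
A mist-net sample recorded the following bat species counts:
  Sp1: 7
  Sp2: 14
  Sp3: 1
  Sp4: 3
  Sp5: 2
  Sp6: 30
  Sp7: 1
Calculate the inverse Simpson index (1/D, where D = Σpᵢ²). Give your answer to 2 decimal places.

2.90

Total N = 7+14+1+3+2+30+1 = 58, so the proportions are 0.12069, 0.24138, 0.01724, 0.05172, 0.03448, 0.51724, 0.01724 (working shown to 5 dp, full precision carried).
D = 0.12069² + 0.24138² + 0.01724² + 0.05172² + 0.03448² + 0.51724² + 0.01724² = 0.01457 + 0.05826 + 0.00030 + 0.00268 + 0.00119 + 0.26754 + 0.00030 = 0.34483.
So 1/D = 2.9000, i.e. 2.90 to 2 decimal places.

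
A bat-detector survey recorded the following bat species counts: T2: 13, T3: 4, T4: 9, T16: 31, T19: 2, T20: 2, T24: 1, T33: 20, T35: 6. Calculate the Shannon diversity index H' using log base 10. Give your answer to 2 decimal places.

0.77

Total N = 13+4+9+31+2+2+1+20+6 = 88, so the proportions are 0.1477, 0.0455, 0.1023, 0.3523, 0.0227, 0.0227, 0.0114, 0.2273, 0.0682 (working shown to 4 dp, full precision carried).
Each pᵢ log₁₀ pᵢ term: 0.1477×(-0.8305)=-0.1227, 0.0455×(-1.3424)=-0.0610, 0.1023×(-0.9902)=-0.1013, 0.3523×(-0.4531)=-0.1596, 0.0227×(-1.6435)=-0.0374, 0.0227×(-1.6435)=-0.0374, 0.0114×(-1.9445)=-0.0221, 0.2273×(-0.6435)=-0.1462, 0.0682×(-1.1663)=-0.0795.
Sum = -0.7672, so H' = 0.77.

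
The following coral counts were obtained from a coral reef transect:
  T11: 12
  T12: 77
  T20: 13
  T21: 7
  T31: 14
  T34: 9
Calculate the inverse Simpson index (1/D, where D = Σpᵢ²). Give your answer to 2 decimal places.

2.65

Total N = 12+77+13+7+14+9 = 132, so the proportions are 0.09091, 0.58333, 0.09848, 0.05303, 0.10606, 0.06818 (working shown to 5 dp, full precision carried).
D = 0.09091² + 0.58333² + 0.09848² + 0.05303² + 0.10606² + 0.06818² = 0.00826 + 0.34028 + 0.00970 + 0.00281 + 0.01125 + 0.00465 = 0.37695.
So 1/D = 2.6529, i.e. 2.65 to 2 decimal places.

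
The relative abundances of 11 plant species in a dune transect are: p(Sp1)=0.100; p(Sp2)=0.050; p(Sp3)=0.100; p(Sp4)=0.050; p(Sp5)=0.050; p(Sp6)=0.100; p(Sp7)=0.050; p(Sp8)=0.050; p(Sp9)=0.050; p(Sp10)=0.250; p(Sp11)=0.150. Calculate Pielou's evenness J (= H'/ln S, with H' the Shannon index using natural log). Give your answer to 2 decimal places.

0.93

H' = −Σ pᵢ ln pᵢ = −((-0.2303) + (-0.1498) + (-0.2303) + (-0.1498) + (-0.1498) + (-0.2303) + (-0.1498) + (-0.1498) + (-0.1498) + (-0.3466) + (-0.2846)) = 2.2206 (working shown to 4 dp, full precision carried).
With S = 11 species, ln S = 2.3979, so J = 2.2206/2.3979 = 0.9261, i.e. 0.93 to 2 decimal places.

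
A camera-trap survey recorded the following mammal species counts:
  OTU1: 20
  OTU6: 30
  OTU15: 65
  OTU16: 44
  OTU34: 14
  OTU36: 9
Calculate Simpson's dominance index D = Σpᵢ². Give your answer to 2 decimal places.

Total N = 20+30+65+44+14+9 = 182, so the proportions are 0.1099, 0.1648, 0.3571, 0.2418, 0.0769, 0.0495 (working shown to 4 dp, full precision carried).
D = 0.1099² + 0.1648² + 0.3571² + 0.2418² + 0.0769² + 0.0495² = 0.0121 + 0.0272 + 0.1276 + 0.0584 + 0.0059 + 0.0024 = 0.2336.
To 2 decimal places, D = 0.23.

0.23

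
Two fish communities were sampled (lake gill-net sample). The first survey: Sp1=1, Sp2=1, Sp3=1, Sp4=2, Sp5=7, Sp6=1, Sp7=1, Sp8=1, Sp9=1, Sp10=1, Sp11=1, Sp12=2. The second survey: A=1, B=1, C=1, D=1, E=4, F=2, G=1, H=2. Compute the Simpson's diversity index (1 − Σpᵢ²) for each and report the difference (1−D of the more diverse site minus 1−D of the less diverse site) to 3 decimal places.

0.007

The first survey: N=20, proportions 0.05, 0.05, 0.05, 0.1, 0.35, 0.05, 0.05, 0.05, 0.05, 0.05, 0.05, 0.1, giving 1−D = 0.83500 (working shown to 5 dp, full precision carried).
The second survey: N=13, proportions 0.07692, 0.07692, 0.07692, 0.07692, 0.30769, 0.15385, 0.07692, 0.15385, giving 1−D = 0.82840.
Difference = |0.83500 − 0.82840| = 0.00660, i.e. 0.007 to 3 decimal places.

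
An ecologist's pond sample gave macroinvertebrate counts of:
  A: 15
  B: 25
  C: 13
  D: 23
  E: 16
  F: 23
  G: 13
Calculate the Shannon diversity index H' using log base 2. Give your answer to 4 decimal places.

Total N = 15+25+13+23+16+23+13 = 128, so the proportions are 0.117188, 0.195312, 0.101562, 0.179688, 0.125, 0.179688, 0.101562 (working shown to 6 dp, full precision carried).
Each pᵢ log₂ pᵢ term: 0.117188×(-3.093109)=-0.362474, 0.195312×(-2.356144)=-0.460184, 0.101562×(-3.299560)=-0.335112, 0.179688×(-2.476438)=-0.444985, 0.125×(-3.000000)=-0.375000, 0.179688×(-2.476438)=-0.444985, 0.101562×(-3.299560)=-0.335112.
Sum = -2.757851, so H' = 2.7579.

2.7579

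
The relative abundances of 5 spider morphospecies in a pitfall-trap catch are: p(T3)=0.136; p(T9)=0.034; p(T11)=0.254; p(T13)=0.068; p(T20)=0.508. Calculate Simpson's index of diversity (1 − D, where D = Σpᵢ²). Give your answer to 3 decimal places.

0.653

D = 0.136² + 0.034² + 0.254² + 0.068² + 0.508² = 0.01850 + 0.00116 + 0.06452 + 0.00462 + 0.25806 = 0.34686 (working shown to 5 dp, full precision carried).
So 1 − D = 0.65314, i.e. 0.653 to 3 decimal places.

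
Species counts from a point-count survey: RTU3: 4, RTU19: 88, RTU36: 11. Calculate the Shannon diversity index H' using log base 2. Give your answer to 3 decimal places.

Total N = 4+88+11 = 103, so the proportions are 0.03883, 0.85437, 0.1068 (working shown to 5 dp, full precision carried).
Each pᵢ log₂ pᵢ term: 0.03883×(-4.68650)=-0.18200, 0.85437×(-0.22707)=-0.19400, 0.1068×(-3.22707)=-0.34464.
Sum = -0.72064, so H' = 0.721.

0.721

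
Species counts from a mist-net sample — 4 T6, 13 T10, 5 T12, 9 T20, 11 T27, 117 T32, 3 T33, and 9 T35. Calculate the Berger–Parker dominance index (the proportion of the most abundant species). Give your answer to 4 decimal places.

0.6842

Total N = 4+13+5+9+11+117+3+9 = 171, so the proportions are 0.023392, 0.076023, 0.02924, 0.052632, 0.064327, 0.684211, 0.017544, 0.052632 (working shown to 6 dp, full precision carried).
The largest proportion is 0.684211, i.e. d = 0.6842 to 4 decimal places.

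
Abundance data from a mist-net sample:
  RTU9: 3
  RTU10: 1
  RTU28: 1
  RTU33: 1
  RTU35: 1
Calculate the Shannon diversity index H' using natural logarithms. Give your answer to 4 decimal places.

Total N = 3+1+1+1+1 = 7, so the proportions are 0.428571, 0.142857, 0.142857, 0.142857, 0.142857 (working shown to 6 dp, full precision carried).
Each pᵢ ln pᵢ term: 0.428571×(-0.847298)=-0.363128, 0.142857×(-1.945910)=-0.277987, 0.142857×(-1.945910)=-0.277987, 0.142857×(-1.945910)=-0.277987, 0.142857×(-1.945910)=-0.277987.
Sum = -1.475076, so H' = 1.4751.

1.4751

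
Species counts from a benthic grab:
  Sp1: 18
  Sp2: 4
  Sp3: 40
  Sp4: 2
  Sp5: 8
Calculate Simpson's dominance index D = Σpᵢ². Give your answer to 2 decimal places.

Total N = 18+4+40+2+8 = 72, so the proportions are 0.25, 0.0556, 0.5556, 0.0278, 0.1111 (working shown to 4 dp, full precision carried).
D = 0.25² + 0.0556² + 0.5556² + 0.0278² + 0.1111² = 0.0625 + 0.0031 + 0.3086 + 0.0008 + 0.0123 = 0.3873.
To 2 decimal places, D = 0.39.

0.39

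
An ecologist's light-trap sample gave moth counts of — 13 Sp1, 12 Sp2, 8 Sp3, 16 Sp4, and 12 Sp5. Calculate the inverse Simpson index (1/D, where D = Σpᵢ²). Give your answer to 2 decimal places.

4.79

Total N = 13+12+8+16+12 = 61, so the proportions are 0.213115, 0.196721, 0.131148, 0.262295, 0.196721 (working shown to 6 dp, full precision carried).
D = 0.213115² + 0.196721² + 0.131148² + 0.262295² + 0.196721² = 0.045418 + 0.038699 + 0.017200 + 0.068799 + 0.038699 = 0.208815.
So 1/D = 4.7889, i.e. 4.79 to 2 decimal places.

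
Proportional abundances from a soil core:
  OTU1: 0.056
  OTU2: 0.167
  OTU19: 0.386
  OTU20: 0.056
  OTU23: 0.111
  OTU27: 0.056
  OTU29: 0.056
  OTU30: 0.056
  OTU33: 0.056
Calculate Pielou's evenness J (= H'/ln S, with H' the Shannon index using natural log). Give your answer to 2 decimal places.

0.86

H' = −Σ pᵢ ln pᵢ = −((-0.1614) + (-0.2989) + (-0.3674) + (-0.1614) + (-0.2440) + (-0.1614) + (-0.1614) + (-0.1614) + (-0.1614)) = 1.8788 (working shown to 4 dp, full precision carried).
With S = 9 species, ln S = 2.1972, so J = 1.8788/2.1972 = 0.8551, i.e. 0.86 to 2 decimal places.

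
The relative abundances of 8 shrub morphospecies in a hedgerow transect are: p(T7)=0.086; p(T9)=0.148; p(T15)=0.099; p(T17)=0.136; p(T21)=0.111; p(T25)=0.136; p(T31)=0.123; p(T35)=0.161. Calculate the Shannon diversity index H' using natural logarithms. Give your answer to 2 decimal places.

Each pᵢ ln pᵢ term (working shown to 4 dp, full precision carried): 0.086×(-2.4534)=-0.2110, 0.148×(-1.9105)=-0.2828, 0.099×(-2.3126)=-0.2290, 0.136×(-1.9951)=-0.2713, 0.111×(-2.1982)=-0.2440, 0.136×(-1.9951)=-0.2713, 0.123×(-2.0956)=-0.2578, 0.161×(-1.8264)=-0.2940.
Sum = -2.0612, so H' = 2.06.

2.06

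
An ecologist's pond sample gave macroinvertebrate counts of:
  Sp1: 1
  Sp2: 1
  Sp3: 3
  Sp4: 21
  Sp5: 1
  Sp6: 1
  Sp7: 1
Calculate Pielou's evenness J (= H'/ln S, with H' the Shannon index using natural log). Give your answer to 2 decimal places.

Total N = 1+1+3+21+1+1+1 = 29, so the proportions are 0.0345, 0.0345, 0.1034, 0.7241, 0.0345, 0.0345, 0.0345 (working shown to 4 dp, full precision carried).
H' = −Σ pᵢ ln pᵢ = −((-0.1161) + (-0.1161) + (-0.2347) + (-0.2337) + (-0.1161) + (-0.1161) + (-0.1161)) = 1.0490.
With S = 7 species, ln S = 1.9459, so J = 1.0490/1.9459 = 0.5391, i.e. 0.54 to 2 decimal places.

0.54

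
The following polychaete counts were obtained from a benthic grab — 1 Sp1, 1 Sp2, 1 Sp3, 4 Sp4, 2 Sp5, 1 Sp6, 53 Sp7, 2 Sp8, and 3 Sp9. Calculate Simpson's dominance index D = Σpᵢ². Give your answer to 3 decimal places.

0.615

Total N = 1+1+1+4+2+1+53+2+3 = 68, so the proportions are 0.014706, 0.014706, 0.014706, 0.058824, 0.029412, 0.014706, 0.779412, 0.029412, 0.044118 (working shown to 6 dp, full precision carried).
D = 0.014706² + 0.014706² + 0.014706² + 0.058824² + 0.029412² + 0.014706² + 0.779412² + 0.029412² + 0.044118² = 0.000216 + 0.000216 + 0.000216 + 0.003460 + 0.000865 + 0.000216 + 0.607483 + 0.000865 + 0.001946 = 0.615484.
To 3 decimal places, D = 0.615.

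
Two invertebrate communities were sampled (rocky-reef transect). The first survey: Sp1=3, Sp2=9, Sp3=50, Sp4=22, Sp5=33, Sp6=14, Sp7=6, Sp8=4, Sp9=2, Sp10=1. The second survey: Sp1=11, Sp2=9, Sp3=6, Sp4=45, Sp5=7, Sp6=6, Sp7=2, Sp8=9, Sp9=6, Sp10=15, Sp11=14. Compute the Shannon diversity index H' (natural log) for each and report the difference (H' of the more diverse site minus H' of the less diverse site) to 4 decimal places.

The first survey: N=144, proportions 0.020833, 0.0625, 0.347222, 0.152778, 0.229167, 0.097222, 0.041667, 0.027778, 0.013889, 0.006944, giving H' = 1.798365 (working shown to 6 dp, full precision carried).
The second survey: N=130, proportions 0.084615, 0.069231, 0.046154, 0.346154, 0.053846, 0.046154, 0.015385, 0.069231, 0.046154, 0.115385, 0.107692, giving H' = 2.082507.
Difference = |1.798365 − 2.082507| = 0.284142, i.e. 0.2841 to 4 decimal places.

0.2841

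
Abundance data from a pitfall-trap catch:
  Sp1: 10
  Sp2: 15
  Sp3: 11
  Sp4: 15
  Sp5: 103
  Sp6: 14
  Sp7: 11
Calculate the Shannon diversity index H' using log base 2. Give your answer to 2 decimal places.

Total N = 10+15+11+15+103+14+11 = 179, so the proportions are 0.0559, 0.0838, 0.0615, 0.0838, 0.5754, 0.0782, 0.0615 (working shown to 4 dp, full precision carried).
Each pᵢ log₂ pᵢ term: 0.0559×(-4.1619)=-0.2325, 0.0838×(-3.5769)=-0.2997, 0.0615×(-4.0244)=-0.2473, 0.0838×(-3.5769)=-0.2997, 0.5754×(-0.7973)=-0.4588, 0.0782×(-3.6765)=-0.2875, 0.0615×(-4.0244)=-0.2473.
Sum = -2.0729, so H' = 2.07.

2.07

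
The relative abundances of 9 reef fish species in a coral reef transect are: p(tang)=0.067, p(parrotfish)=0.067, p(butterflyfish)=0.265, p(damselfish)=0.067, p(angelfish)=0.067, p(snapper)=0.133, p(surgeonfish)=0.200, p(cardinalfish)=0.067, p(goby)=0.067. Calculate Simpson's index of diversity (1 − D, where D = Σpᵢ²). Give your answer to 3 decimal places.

D = 0.067² + 0.067² + 0.265² + 0.067² + 0.067² + 0.133² + 0.2² + 0.067² + 0.067² = 0.00449 + 0.00449 + 0.07023 + 0.00449 + 0.00449 + 0.01769 + 0.04000 + 0.00449 + 0.00449 = 0.15485 (working shown to 5 dp, full precision carried).
So 1 − D = 0.84515, i.e. 0.845 to 3 decimal places.

0.845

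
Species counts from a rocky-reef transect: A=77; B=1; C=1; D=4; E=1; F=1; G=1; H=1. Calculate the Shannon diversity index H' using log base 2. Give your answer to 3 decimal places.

Total N = 77+1+1+4+1+1+1+1 = 87, so the proportions are 0.88506, 0.01149, 0.01149, 0.04598, 0.01149, 0.01149, 0.01149, 0.01149 (working shown to 5 dp, full precision carried).
Each pᵢ log₂ pᵢ term: 0.88506×(-0.17616)=-0.15591, 0.01149×(-6.44294)=-0.07406, 0.01149×(-6.44294)=-0.07406, 0.04598×(-4.44294)=-0.20427, 0.01149×(-6.44294)=-0.07406, 0.01149×(-6.44294)=-0.07406, 0.01149×(-6.44294)=-0.07406, 0.01149×(-6.44294)=-0.07406.
Sum = -0.80452, so H' = 0.805.

0.805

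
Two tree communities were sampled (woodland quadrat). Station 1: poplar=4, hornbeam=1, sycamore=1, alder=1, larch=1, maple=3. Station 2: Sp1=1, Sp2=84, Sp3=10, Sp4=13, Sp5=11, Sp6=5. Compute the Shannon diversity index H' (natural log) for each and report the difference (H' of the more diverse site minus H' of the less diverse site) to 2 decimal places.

Station 1: N=11, proportions 0.36364, 0.09091, 0.09091, 0.09091, 0.09091, 0.27273, giving H' = 1.59417 (working shown to 5 dp, full precision carried).
Station 2: N=124, proportions 0.00806, 0.67742, 0.08065, 0.10484, 0.08871, 0.04032, giving H' = 1.08655.
Difference = |1.59417 − 1.08655| = 0.50762, i.e. 0.51 to 2 decimal places.

0.51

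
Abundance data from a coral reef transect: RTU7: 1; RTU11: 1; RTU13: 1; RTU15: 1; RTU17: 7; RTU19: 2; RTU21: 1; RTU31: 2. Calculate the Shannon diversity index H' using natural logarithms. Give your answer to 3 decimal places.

1.748

Total N = 1+1+1+1+7+2+1+2 = 16, so the proportions are 0.0625, 0.0625, 0.0625, 0.0625, 0.4375, 0.125, 0.0625, 0.125 (working shown to 5 dp, full precision carried).
Each pᵢ ln pᵢ term: 0.0625×(-2.77259)=-0.17329, 0.0625×(-2.77259)=-0.17329, 0.0625×(-2.77259)=-0.17329, 0.0625×(-2.77259)=-0.17329, 0.4375×(-0.82668)=-0.36167, 0.125×(-2.07944)=-0.25993, 0.0625×(-2.77259)=-0.17329, 0.125×(-2.07944)=-0.25993.
Sum = -1.74797, so H' = 1.748.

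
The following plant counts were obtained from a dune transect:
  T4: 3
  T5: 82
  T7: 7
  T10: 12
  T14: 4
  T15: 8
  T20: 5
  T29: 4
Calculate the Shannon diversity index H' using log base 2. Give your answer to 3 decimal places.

Total N = 3+82+7+12+4+8+5+4 = 125, so the proportions are 0.024, 0.656, 0.056, 0.096, 0.032, 0.064, 0.04, 0.032 (working shown to 5 dp, full precision carried).
Each pᵢ log₂ pᵢ term: 0.024×(-5.38082)=-0.12914, 0.656×(-0.60823)=-0.39900, 0.056×(-4.15843)=-0.23287, 0.096×(-3.38082)=-0.32456, 0.032×(-4.96578)=-0.15891, 0.064×(-3.96578)=-0.25381, 0.04×(-4.64386)=-0.18575, 0.032×(-4.96578)=-0.15891.
Sum = -1.84295, so H' = 1.843.

1.843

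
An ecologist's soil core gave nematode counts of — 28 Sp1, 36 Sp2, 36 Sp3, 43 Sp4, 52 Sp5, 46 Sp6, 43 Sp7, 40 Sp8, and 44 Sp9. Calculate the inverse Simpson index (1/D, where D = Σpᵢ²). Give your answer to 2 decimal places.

Total N = 28+36+36+43+52+46+43+40+44 = 368, so the proportions are 0.076087, 0.097826, 0.097826, 0.116848, 0.141304, 0.125, 0.116848, 0.108696, 0.119565 (working shown to 6 dp, full precision carried).
D = 0.076087² + 0.097826² + 0.097826² + 0.116848² + 0.141304² + 0.125² + 0.116848² + 0.108696² + 0.119565² = 0.005789 + 0.009570 + 0.009570 + 0.013653 + 0.019967 + 0.015625 + 0.013653 + 0.011815 + 0.014296 = 0.113938.
So 1/D = 8.7767, i.e. 8.78 to 2 decimal places.

8.78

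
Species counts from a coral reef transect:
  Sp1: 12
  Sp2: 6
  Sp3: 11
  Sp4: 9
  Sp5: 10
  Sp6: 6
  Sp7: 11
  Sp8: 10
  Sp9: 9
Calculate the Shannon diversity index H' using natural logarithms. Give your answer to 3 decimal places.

Total N = 12+6+11+9+10+6+11+10+9 = 84, so the proportions are 0.14286, 0.07143, 0.13095, 0.10714, 0.11905, 0.07143, 0.13095, 0.11905, 0.10714 (working shown to 5 dp, full precision carried).
Each pᵢ ln pᵢ term: 0.14286×(-1.94591)=-0.27799, 0.07143×(-2.63906)=-0.18850, 0.13095×(-2.03292)=-0.26622, 0.10714×(-2.23359)=-0.23931, 0.11905×(-2.12823)=-0.25336, 0.07143×(-2.63906)=-0.18850, 0.13095×(-2.03292)=-0.26622, 0.11905×(-2.12823)=-0.25336, 0.10714×(-2.23359)=-0.23931.
Sum = -2.17278, so H' = 2.173.

2.173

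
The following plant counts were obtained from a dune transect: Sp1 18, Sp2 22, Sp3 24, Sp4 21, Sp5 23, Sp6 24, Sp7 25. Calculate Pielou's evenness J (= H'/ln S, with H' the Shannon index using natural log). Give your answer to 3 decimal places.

Total N = 18+22+24+21+23+24+25 = 157, so the proportions are 0.11465, 0.14013, 0.15287, 0.13376, 0.1465, 0.15287, 0.15924 (working shown to 5 dp, full precision carried).
H' = −Σ pᵢ ln pᵢ = −((-0.24832) + (-0.27538) + (-0.28711) + (-0.26908) + (-0.28138) + (-0.28711) + (-0.29257)) = 1.94096.
With S = 7 species, ln S = 1.94591, so J = 1.94096/1.94591 = 0.99746, i.e. 0.997 to 3 decimal places.

0.997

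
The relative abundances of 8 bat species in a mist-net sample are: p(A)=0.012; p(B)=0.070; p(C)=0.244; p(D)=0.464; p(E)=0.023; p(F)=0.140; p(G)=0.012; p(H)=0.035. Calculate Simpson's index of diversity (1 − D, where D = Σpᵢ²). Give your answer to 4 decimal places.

0.6986

D = 0.012² + 0.07² + 0.244² + 0.464² + 0.023² + 0.14² + 0.012² + 0.035² = 0.000144 + 0.004900 + 0.059536 + 0.215296 + 0.000529 + 0.019600 + 0.000144 + 0.001225 = 0.301374 (working shown to 6 dp, full precision carried).
So 1 − D = 0.698626, i.e. 0.6986 to 4 decimal places.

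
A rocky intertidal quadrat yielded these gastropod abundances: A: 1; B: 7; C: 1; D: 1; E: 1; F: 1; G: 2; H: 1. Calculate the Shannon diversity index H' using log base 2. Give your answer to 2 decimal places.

2.46

Total N = 1+7+1+1+1+1+2+1 = 15, so the proportions are 0.0667, 0.4667, 0.0667, 0.0667, 0.0667, 0.0667, 0.1333, 0.0667 (working shown to 4 dp, full precision carried).
Each pᵢ log₂ pᵢ term: 0.0667×(-3.9069)=-0.2605, 0.4667×(-1.0995)=-0.5131, 0.0667×(-3.9069)=-0.2605, 0.0667×(-3.9069)=-0.2605, 0.0667×(-3.9069)=-0.2605, 0.0667×(-3.9069)=-0.2605, 0.1333×(-2.9069)=-0.3876, 0.0667×(-3.9069)=-0.2605.
Sum = -2.4635, so H' = 2.46.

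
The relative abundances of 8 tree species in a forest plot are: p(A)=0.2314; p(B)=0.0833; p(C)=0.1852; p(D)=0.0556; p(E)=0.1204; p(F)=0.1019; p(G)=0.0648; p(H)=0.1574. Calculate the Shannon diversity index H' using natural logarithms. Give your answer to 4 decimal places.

Each pᵢ ln pᵢ term (working shown to 6 dp, full precision carried): 0.2314×(-1.463607)=-0.338679, 0.0833×(-2.485307)=-0.207026, 0.1852×(-1.686319)=-0.312306, 0.0556×(-2.889572)=-0.160660, 0.1204×(-2.116936)=-0.254879, 0.1019×(-2.283763)=-0.232715, 0.0648×(-2.736450)=-0.177322, 0.1574×(-1.848965)=-0.291027.
Sum = -1.974615, so H' = 1.9746.

1.9746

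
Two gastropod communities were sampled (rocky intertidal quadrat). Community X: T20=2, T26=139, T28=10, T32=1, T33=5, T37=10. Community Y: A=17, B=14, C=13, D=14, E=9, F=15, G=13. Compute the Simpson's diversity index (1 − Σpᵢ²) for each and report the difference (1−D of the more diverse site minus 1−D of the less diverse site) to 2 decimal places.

Community X: N=167, proportions 0.012, 0.8323, 0.0599, 0.006, 0.0299, 0.0599, giving 1−D = 0.2990 (working shown to 4 dp, full precision carried).
Community Y: N=95, proportions 0.1789, 0.1474, 0.1368, 0.1474, 0.0947, 0.1579, 0.1368, giving 1−D = 0.8532.
Difference = |0.2990 − 0.8532| = 0.5542, i.e. 0.55 to 2 decimal places.

0.55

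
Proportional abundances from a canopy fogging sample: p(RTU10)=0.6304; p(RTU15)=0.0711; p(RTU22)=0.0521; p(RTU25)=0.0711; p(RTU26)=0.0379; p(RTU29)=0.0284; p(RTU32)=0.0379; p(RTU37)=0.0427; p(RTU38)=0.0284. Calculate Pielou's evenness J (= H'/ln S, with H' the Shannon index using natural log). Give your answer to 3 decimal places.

H' = −Σ pᵢ ln pᵢ = −((-0.29087) + (-0.18796) + (-0.15393) + (-0.18796) + (-0.12404) + (-0.10114) + (-0.12404) + (-0.13466) + (-0.10114)) = 1.40575 (working shown to 5 dp, full precision carried).
With S = 9 species, ln S = 2.19722, so J = 1.40575/2.19722 = 0.63979, i.e. 0.640 to 3 decimal places.

0.640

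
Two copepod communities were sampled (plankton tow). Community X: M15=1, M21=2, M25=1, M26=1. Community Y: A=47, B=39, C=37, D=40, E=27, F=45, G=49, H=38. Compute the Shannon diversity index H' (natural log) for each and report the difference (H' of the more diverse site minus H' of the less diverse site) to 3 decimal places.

Community X: N=5, proportions 0.2, 0.4, 0.2, 0.2, giving H' = 1.33218 (working shown to 5 dp, full precision carried).
Community Y: N=322, proportions 0.14596, 0.12112, 0.11491, 0.12422, 0.08385, 0.13975, 0.15217, 0.11801, giving H' = 2.06583.
Difference = |1.33218 − 2.06583| = 0.73365, i.e. 0.734 to 3 decimal places.

0.734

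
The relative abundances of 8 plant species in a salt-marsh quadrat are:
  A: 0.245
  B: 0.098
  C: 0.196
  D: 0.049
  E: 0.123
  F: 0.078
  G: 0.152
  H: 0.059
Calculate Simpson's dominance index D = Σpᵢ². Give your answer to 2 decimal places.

0.16

D = 0.245² + 0.098² + 0.196² + 0.049² + 0.123² + 0.078² + 0.152² + 0.059² = 0.0600 + 0.0096 + 0.0384 + 0.0024 + 0.0151 + 0.0061 + 0.0231 + 0.0035 = 0.1582 (working shown to 4 dp, full precision carried).
To 2 decimal places, D = 0.16.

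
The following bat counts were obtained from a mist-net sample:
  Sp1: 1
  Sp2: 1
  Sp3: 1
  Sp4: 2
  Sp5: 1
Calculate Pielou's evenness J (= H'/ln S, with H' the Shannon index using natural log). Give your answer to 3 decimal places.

Total N = 1+1+1+2+1 = 6, so the proportions are 0.16667, 0.16667, 0.16667, 0.33333, 0.16667 (working shown to 5 dp, full precision carried).
H' = −Σ pᵢ ln pᵢ = −((-0.29863) + (-0.29863) + (-0.29863) + (-0.36620) + (-0.29863)) = 1.56071.
With S = 5 species, ln S = 1.60944, so J = 1.56071/1.60944 = 0.96972, i.e. 0.970 to 3 decimal places.

0.970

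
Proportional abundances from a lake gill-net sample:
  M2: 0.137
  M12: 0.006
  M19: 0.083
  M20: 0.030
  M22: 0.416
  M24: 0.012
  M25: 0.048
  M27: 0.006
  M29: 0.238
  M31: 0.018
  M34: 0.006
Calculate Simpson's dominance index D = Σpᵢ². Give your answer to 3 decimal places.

0.259

D = 0.137² + 0.006² + 0.083² + 0.03² + 0.416² + 0.012² + 0.048² + 0.006² + 0.238² + 0.018² + 0.006² = 0.01877 + 0.00004 + 0.00689 + 0.00090 + 0.17306 + 0.00014 + 0.00230 + 0.00004 + 0.05664 + 0.00032 + 0.00004 = 0.25914 (working shown to 5 dp, full precision carried).
To 3 decimal places, D = 0.259.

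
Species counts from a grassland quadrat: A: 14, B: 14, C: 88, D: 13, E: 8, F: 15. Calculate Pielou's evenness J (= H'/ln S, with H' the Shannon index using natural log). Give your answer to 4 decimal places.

Total N = 14+14+88+13+8+15 = 152, so the proportions are 0.092105, 0.092105, 0.578947, 0.085526, 0.052632, 0.098684 (working shown to 6 dp, full precision carried).
H' = −Σ pᵢ ln pᵢ = −((-0.219655) + (-0.219655) + (-0.316420) + (-0.210303) + (-0.154970) + (-0.228536)) = 1.349539.
With S = 6 species, ln S = 1.791759, so J = 1.349539/1.791759 = 0.753192, i.e. 0.7532 to 4 decimal places.

0.7532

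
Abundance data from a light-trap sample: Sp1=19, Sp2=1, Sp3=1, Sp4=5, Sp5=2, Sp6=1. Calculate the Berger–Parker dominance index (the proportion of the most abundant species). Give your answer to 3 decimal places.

0.655

Total N = 19+1+1+5+2+1 = 29, so the proportions are 0.65517, 0.03448, 0.03448, 0.17241, 0.06897, 0.03448 (working shown to 5 dp, full precision carried).
The largest proportion is 0.65517, i.e. d = 0.655 to 3 decimal places.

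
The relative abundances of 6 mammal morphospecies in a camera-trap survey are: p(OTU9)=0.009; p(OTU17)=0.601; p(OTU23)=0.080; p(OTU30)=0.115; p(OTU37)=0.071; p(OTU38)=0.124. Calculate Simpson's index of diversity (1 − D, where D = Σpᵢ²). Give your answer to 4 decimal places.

0.5987

D = 0.009² + 0.601² + 0.08² + 0.115² + 0.071² + 0.124² = 0.000081 + 0.361201 + 0.006400 + 0.013225 + 0.005041 + 0.015376 = 0.401324 (working shown to 6 dp, full precision carried).
So 1 − D = 0.598676, i.e. 0.5987 to 4 decimal places.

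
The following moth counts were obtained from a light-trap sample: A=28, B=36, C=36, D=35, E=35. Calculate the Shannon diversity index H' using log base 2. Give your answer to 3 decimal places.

Total N = 28+36+36+35+35 = 170, so the proportions are 0.16471, 0.21176, 0.21176, 0.20588, 0.20588 (working shown to 5 dp, full precision carried).
Each pᵢ log₂ pᵢ term: 0.16471×(-2.60204)=-0.42857, 0.21176×(-2.23947)=-0.47424, 0.21176×(-2.23947)=-0.47424, 0.20588×(-2.28011)=-0.46943, 0.20588×(-2.28011)=-0.46943.
Sum = -2.31592, so H' = 2.316.

2.316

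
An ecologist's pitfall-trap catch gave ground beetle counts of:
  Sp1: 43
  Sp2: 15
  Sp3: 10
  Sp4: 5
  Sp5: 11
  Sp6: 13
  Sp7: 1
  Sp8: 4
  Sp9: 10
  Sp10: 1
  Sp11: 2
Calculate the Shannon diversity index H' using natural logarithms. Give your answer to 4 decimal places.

Total N = 43+15+10+5+11+13+1+4+10+1+2 = 115, so the proportions are 0.373913, 0.130435, 0.086957, 0.043478, 0.095652, 0.113043, 0.008696, 0.034783, 0.086957, 0.008696, 0.017391 (working shown to 6 dp, full precision carried).
Each pᵢ ln pᵢ term: 0.373913×(-0.983732)=-0.367830, 0.130435×(-2.036882)=-0.265680, 0.086957×(-2.442347)=-0.212378, 0.043478×(-3.135494)=-0.136326, 0.095652×(-2.347037)=-0.224499, 0.113043×(-2.179983)=-0.246433, 0.008696×(-4.744932)=-0.041260, 0.034783×(-3.358638)=-0.116822, 0.086957×(-2.442347)=-0.212378, 0.008696×(-4.744932)=-0.041260, 0.017391×(-4.051785)=-0.070466.
Sum = -1.935333, so H' = 1.9353.

1.9353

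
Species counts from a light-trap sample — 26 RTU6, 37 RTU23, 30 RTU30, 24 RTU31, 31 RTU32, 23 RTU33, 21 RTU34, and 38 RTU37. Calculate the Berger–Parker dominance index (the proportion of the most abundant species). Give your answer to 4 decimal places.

Total N = 26+37+30+24+31+23+21+38 = 230, so the proportions are 0.113043, 0.16087, 0.130435, 0.104348, 0.134783, 0.1, 0.091304, 0.165217 (working shown to 6 dp, full precision carried).
The largest proportion is 0.165217, i.e. d = 0.1652 to 4 decimal places.

0.1652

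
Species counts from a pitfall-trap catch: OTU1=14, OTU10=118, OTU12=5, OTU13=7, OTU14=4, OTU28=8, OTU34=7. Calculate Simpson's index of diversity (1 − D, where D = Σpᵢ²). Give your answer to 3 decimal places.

Total N = 14+118+5+7+4+8+7 = 163, so the proportions are 0.08589, 0.72393, 0.03067, 0.04294, 0.02454, 0.04908, 0.04294 (working shown to 5 dp, full precision carried).
D = 0.08589² + 0.72393² + 0.03067² + 0.04294² + 0.02454² + 0.04908² + 0.04294² = 0.00738 + 0.52407 + 0.00094 + 0.00184 + 0.00060 + 0.00241 + 0.00184 = 0.53909.
So 1 − D = 0.46091, i.e. 0.461 to 3 decimal places.

0.461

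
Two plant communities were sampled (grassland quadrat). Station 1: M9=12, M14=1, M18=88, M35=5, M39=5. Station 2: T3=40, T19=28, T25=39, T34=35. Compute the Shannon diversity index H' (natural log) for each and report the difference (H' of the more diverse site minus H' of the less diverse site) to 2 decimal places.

Station 1: N=111, proportions 0.1081, 0.009, 0.7928, 0.045, 0.045, giving H' = 0.7463 (working shown to 4 dp, full precision carried).
Station 2: N=142, proportions 0.2817, 0.1972, 0.2746, 0.2465, giving H' = 1.3771.
Difference = |0.7463 − 1.3771| = 0.6308, i.e. 0.63 to 2 decimal places.

0.63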